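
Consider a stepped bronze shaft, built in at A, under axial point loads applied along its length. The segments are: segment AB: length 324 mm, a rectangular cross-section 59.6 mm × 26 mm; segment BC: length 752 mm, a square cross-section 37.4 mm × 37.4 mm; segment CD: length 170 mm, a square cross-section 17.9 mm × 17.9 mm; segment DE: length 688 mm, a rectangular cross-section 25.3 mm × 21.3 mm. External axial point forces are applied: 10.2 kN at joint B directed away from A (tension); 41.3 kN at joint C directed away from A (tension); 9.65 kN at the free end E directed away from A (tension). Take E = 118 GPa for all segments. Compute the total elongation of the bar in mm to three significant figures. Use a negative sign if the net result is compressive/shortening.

Internal axial forces (sectioning from the free end, tension +): N_DE = 9.65 kN, N_CD = 9.65 kN, N_BC = 50.95 kN, N_AB = 61.15 kN.
A_AB = 1550 mm².
A_BC = 1399 mm².
A_CD = 320.4 mm².
A_DE = 538.9 mm².
δ_AB = 61150·324/(1550·118000) = 0.1084 mm
δ_BC = 50950·752/(1399·118000) = 0.2321 mm
δ_CD = 9650·170/(320.4·118000) = 0.04339 mm
δ_DE = 9650·688/(538.9·118000) = 0.1044 mm
δ = Σδ_i = 0.4883 mm.

0.488 mm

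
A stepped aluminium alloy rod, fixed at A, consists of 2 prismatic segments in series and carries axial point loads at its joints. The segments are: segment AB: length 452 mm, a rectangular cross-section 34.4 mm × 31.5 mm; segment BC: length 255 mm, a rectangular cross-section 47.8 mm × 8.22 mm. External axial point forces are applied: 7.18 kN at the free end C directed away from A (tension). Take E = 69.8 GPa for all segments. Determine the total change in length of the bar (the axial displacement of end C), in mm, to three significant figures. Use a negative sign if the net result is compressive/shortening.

Internal axial forces (sectioning from the free end, tension +): N_BC = 7.18 kN, N_AB = 7.18 kN.
A_AB = 1084 mm².
A_BC = 392.9 mm².
δ_AB = 7180·452/(1084·69800) = 0.04291 mm
δ_BC = 7180·255/(392.9·69800) = 0.06676 mm
δ = Σδ_i = 0.1097 mm.

0.110 mm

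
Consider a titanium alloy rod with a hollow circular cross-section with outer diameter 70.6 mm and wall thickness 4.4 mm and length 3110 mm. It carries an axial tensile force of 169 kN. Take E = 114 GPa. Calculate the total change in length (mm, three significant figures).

5.04 mm

A = 915.1 mm².
δ_mech = NL/(AE) = 169000·3110/(915.1·114000) = 5.038 mm.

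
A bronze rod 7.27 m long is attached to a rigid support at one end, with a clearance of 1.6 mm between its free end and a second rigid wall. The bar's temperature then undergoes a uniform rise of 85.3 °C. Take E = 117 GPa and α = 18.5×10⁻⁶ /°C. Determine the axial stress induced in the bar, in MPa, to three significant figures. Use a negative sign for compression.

Free thermal expansion αLΔT = 18.5e-6 · 7270 · 85.3 = 11.47 mm.
The walls engage after the gap closes; constrained expansion = 11.47 − 1.6 = 9.872 mm.
The walls impose strain ε = −(9.872)/7270 = -1.3580e-03; σ = Eε = 117000 · -1.3580e-03 = -158.9 MPa.

-159 MPa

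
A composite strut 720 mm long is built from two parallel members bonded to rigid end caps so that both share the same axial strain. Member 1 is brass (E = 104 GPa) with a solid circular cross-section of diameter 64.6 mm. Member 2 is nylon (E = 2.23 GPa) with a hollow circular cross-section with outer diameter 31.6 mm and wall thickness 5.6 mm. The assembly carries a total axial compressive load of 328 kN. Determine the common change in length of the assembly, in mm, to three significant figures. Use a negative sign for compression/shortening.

-0.691 mm

A_1 = 3278 mm².
A_2 = 457.4 mm².
Equal strain + equilibrium ⇒ each member carries load in proportion to AE: A₁E₁ = 340900000 N, A₂E₂ = 1020000 N, ΣAE = 341900000 N.
δ = PL/ΣAE = -328000·720/341900000 = -0.6907 mm.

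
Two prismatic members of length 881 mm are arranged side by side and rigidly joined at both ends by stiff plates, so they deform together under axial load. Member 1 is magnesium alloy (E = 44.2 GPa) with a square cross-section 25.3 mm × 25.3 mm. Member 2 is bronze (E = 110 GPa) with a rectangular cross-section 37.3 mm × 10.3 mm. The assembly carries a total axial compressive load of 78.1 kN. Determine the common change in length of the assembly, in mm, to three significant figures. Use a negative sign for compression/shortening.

-0.975 mm

A_1 = 640.1 mm².
A_2 = 384.2 mm².
Equal strain + equilibrium ⇒ each member carries load in proportion to AE: A₁E₁ = 28290000 N, A₂E₂ = 42260000 N, ΣAE = 70550000 N.
δ = PL/ΣAE = -78100·881/70550000 = -0.9752 mm.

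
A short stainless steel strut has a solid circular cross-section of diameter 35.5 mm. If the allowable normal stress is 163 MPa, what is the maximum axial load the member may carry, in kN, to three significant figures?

A = 989.8 mm².
P_max = σ_allow · A = 163 · 989.8 = 161300 N = 161.3 kN.

161 kN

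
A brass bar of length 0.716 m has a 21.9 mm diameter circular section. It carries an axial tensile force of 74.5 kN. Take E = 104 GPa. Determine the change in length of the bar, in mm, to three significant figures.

1.36 mm

A = 376.7 mm².
δ_mech = NL/(AE) = 74500·716/(376.7·104000) = 1.362 mm.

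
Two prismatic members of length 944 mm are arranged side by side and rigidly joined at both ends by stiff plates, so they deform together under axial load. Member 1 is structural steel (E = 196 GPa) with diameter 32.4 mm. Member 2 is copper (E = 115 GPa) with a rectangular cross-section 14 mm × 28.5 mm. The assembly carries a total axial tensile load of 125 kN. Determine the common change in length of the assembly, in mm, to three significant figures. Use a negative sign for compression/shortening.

0.569 mm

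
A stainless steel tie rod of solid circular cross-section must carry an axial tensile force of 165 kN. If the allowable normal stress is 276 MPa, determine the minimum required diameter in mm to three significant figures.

Required area A ≥ P/σ_allow = 165000/276 = 597.8 mm².
For a solid circular section, d ≥ √(4A/π) = 27.59 mm.

27.6 mm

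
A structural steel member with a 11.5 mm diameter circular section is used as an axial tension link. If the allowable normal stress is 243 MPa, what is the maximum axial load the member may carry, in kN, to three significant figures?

A = 103.9 mm².
P_max = σ_allow · A = 243 · 103.9 = 25240 N = 25.24 kN.

25.2 kN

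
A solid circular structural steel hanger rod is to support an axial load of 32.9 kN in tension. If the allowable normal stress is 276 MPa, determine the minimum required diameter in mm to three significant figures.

Required area A ≥ P/σ_allow = 32900/276 = 119.2 mm².
For a solid circular section, d ≥ √(4A/π) = 12.32 mm.

12.3 mm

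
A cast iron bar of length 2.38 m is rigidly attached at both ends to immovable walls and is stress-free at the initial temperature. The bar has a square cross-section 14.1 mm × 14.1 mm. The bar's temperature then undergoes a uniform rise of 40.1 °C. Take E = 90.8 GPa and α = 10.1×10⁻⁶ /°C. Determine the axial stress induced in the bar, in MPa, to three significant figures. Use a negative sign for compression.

Free thermal expansion αLΔT = 10.1e-6 · 2380 · 40.1 = 0.9639 mm.
The walls impose strain ε = −(0.9639)/2380 = -4.0501e-04; σ = Eε = 90800 · -4.0501e-04 = -36.77 MPa.

-36.8 MPa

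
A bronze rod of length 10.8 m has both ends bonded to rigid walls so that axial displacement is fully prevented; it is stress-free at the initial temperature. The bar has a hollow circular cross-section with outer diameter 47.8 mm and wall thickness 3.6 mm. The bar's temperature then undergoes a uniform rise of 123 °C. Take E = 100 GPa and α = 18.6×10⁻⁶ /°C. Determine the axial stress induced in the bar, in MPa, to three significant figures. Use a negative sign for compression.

Free thermal expansion αLΔT = 18.6e-6 · 10800 · 123 = 24.71 mm.
The walls impose strain ε = −(24.71)/10800 = -2.2878e-03; σ = Eε = 100000 · -2.2878e-03 = -228.8 MPa.

-229 MPa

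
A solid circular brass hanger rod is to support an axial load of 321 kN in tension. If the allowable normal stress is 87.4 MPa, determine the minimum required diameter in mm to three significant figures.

Required area A ≥ P/σ_allow = 321000/87.4 = 3673 mm².
For a solid circular section, d ≥ √(4A/π) = 68.38 mm.

68.4 mm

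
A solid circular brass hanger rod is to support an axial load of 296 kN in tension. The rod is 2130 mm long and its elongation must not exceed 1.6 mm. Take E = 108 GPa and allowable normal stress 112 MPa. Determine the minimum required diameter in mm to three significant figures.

Required area A ≥ P/σ_allow = 296000/112 = 2643 mm².
For a solid circular section, d ≥ √(4A/π) = 58.01 mm.
Elongation limit: A ≥ PL/(Eδ_allow) = 296000·2130/(108000·1.6) = 3649 mm² ⇒ d ≥ 68.16 mm.
The elongation limit governs.

68.2 mm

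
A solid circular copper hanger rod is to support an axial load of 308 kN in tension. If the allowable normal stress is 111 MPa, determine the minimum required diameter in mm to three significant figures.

59.4 mm

Required area A ≥ P/σ_allow = 308000/111 = 2775 mm².
For a solid circular section, d ≥ √(4A/π) = 59.44 mm.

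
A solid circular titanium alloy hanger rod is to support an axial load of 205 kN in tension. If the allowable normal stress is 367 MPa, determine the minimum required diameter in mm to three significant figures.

26.7 mm

Required area A ≥ P/σ_allow = 205000/367 = 558.6 mm².
For a solid circular section, d ≥ √(4A/π) = 26.67 mm.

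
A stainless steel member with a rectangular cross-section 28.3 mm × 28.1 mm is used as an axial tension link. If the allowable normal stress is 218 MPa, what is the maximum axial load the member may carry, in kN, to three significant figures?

A = 795.2 mm².
P_max = σ_allow · A = 218 · 795.2 = 173400 N = 173.4 kN.

173 kN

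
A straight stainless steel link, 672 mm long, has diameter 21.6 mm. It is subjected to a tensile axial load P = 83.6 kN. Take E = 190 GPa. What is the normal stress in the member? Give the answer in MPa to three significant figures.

A = 366.4 mm².
σ = N/A = 83600/366.4 = 228.1 MPa.

228 MPa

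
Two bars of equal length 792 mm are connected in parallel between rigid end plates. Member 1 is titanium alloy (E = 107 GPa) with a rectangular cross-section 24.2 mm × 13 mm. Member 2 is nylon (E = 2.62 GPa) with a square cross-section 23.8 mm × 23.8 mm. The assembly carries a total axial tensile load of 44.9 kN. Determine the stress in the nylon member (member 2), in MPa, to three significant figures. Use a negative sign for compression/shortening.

3.35 MPa

A_1 = 314.6 mm².
A_2 = 566.4 mm².
Equal strain + equilibrium ⇒ each member carries load in proportion to AE: A₁E₁ = 33660000 N, A₂E₂ = 1484000 N, ΣAE = 35150000 N.
σ₂ = P·E₂/ΣAE = 44900·2620/35150000 = 3.347 MPa.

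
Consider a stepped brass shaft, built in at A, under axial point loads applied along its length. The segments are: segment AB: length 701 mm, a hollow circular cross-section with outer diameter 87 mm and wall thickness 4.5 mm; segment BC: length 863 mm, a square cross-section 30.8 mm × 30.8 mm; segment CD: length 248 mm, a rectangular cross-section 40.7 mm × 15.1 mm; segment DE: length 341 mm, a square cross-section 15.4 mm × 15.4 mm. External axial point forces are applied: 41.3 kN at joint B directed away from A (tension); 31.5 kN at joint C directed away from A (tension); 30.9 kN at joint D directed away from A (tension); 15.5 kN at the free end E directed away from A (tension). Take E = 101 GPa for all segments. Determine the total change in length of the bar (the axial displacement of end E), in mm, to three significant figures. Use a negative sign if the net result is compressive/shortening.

1.82 mm

Internal axial forces (sectioning from the free end, tension +): N_DE = 15.5 kN, N_CD = 46.4 kN, N_BC = 77.9 kN, N_AB = 119.2 kN.
A_AB = 1166 mm².
A_BC = 948.6 mm².
A_CD = 614.6 mm².
A_DE = 237.2 mm².
δ_AB = 119200·701/(1166·101000) = 0.7093 mm
δ_BC = 77900·863/(948.6·101000) = 0.7017 mm
δ_CD = 46400·248/(614.6·101000) = 0.1854 mm
δ_DE = 15500·341/(237.2·101000) = 0.2207 mm
δ = Σδ_i = 1.817 mm.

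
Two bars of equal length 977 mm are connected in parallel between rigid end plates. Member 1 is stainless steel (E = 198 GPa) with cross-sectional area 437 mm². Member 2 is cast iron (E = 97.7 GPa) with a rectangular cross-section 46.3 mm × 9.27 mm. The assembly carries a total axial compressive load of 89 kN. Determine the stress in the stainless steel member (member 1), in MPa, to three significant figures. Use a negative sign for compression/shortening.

A_2 = 429.2 mm².
Equal strain + equilibrium ⇒ each member carries load in proportion to AE: A₁E₁ = 86530000 N, A₂E₂ = 41930000 N, ΣAE = 128500000 N.
σ₁ = P·E₁/ΣAE = -89000·198000/128500000 = -137.2 MPa.

-137 MPa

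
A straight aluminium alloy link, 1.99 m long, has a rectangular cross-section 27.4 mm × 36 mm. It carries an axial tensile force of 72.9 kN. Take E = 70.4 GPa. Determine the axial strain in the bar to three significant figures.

0.00105

A = 986.4 mm².
σ = N/A = 73.91 MPa; ε = σ/E = 73.91/70400 = 1.050e-03.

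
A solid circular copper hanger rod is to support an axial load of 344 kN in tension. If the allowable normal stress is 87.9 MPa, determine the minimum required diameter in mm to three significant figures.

70.6 mm

Required area A ≥ P/σ_allow = 344000/87.9 = 3914 mm².
For a solid circular section, d ≥ √(4A/π) = 70.59 mm.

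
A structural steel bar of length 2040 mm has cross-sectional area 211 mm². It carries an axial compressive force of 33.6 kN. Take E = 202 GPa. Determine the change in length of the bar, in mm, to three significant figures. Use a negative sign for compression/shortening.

δ_mech = NL/(AE) = -33600·2040/(211·202000) = -1.608 mm.

-1.61 mm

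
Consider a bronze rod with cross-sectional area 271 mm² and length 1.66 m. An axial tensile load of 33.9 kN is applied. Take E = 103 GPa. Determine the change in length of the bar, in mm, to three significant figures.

2.02 mm

δ_mech = NL/(AE) = 33900·1660/(271·103000) = 2.016 mm.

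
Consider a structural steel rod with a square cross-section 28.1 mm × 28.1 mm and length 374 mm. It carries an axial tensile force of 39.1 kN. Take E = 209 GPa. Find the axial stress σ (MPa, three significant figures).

A = 789.6 mm².
σ = N/A = 39100/789.6 = 49.52 MPa.

49.5 MPa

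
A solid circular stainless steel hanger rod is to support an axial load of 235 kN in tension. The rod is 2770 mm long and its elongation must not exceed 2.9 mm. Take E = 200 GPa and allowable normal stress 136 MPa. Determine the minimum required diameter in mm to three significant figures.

46.9 mm

Required area A ≥ P/σ_allow = 235000/136 = 1728 mm².
For a solid circular section, d ≥ √(4A/π) = 46.91 mm.
Elongation limit: A ≥ PL/(Eδ_allow) = 235000·2770/(200000·2.9) = 1122 mm² ⇒ d ≥ 37.8 mm.
The stress limit governs.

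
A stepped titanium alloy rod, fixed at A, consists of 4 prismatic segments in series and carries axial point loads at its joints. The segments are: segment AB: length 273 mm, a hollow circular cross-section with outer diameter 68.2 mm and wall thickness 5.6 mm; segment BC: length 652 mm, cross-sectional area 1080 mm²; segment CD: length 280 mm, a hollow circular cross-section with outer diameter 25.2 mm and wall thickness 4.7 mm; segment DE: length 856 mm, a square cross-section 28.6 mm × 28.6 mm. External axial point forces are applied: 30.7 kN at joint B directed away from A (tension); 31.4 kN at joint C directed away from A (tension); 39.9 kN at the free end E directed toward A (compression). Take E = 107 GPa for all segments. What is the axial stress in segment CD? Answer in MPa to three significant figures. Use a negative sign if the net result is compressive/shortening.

Internal axial forces (sectioning from the free end, tension +): N_DE = -39.9 kN, N_CD = -39.9 kN, N_BC = -8.5 kN, N_AB = 22.2 kN.
A_CD = 302.7 mm².
σ_CD = N_CD/A_CD = -39900/302.7 = -131.8 MPa.

-132 MPa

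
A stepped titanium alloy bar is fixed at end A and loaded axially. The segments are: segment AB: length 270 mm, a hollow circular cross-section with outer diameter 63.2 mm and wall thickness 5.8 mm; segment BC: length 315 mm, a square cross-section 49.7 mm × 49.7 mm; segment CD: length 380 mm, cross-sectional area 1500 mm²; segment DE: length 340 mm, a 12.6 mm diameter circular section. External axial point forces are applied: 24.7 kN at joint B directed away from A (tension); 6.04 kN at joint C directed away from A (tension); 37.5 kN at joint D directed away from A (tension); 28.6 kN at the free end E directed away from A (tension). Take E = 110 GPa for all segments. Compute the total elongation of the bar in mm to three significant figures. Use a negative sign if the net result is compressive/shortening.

Internal axial forces (sectioning from the free end, tension +): N_DE = 28.6 kN, N_CD = 66.1 kN, N_BC = 72.14 kN, N_AB = 96.84 kN.
A_AB = 1046 mm².
A_BC = 2470 mm².
A_DE = 124.7 mm².
δ_AB = 96840·270/(1046·110000) = 0.2273 mm
δ_BC = 72140·315/(2470·110000) = 0.08363 mm
δ_CD = 66100·380/(1500·110000) = 0.1522 mm
δ_DE = 28600·340/(124.7·110000) = 0.709 mm
δ = Σδ_i = 1.172 mm.

1.17 mm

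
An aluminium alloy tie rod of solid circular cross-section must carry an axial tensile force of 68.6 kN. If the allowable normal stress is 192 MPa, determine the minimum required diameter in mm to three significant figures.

21.3 mm

Required area A ≥ P/σ_allow = 68600/192 = 357.3 mm².
For a solid circular section, d ≥ √(4A/π) = 21.33 mm.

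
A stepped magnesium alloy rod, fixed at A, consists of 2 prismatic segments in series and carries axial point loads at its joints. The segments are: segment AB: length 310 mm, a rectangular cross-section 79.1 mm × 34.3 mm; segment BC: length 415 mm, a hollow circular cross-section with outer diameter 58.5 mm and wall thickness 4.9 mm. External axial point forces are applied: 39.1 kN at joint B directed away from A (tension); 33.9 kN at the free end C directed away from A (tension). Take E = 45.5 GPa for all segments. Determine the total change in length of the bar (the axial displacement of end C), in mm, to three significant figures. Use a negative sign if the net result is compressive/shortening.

0.558 mm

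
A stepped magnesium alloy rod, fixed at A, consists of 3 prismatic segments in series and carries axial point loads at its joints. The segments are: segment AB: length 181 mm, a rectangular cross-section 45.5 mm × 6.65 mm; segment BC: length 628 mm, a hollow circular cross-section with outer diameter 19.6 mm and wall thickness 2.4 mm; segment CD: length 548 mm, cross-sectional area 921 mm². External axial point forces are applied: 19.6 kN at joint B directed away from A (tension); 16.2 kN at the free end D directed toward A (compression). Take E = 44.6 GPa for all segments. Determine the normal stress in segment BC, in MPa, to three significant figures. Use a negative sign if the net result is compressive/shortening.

-125 MPa

Internal axial forces (sectioning from the free end, tension +): N_CD = -16.2 kN, N_BC = -16.2 kN, N_AB = 3.4 kN.
A_BC = 129.7 mm².
σ_BC = N_BC/A_BC = -16200/129.7 = -124.9 MPa.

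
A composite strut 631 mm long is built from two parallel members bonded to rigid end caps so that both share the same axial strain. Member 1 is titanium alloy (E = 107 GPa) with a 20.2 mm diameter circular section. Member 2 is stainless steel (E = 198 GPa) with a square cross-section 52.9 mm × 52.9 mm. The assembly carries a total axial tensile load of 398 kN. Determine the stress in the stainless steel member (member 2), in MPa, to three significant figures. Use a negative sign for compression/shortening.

A_1 = 320.5 mm².
A_2 = 2798 mm².
Equal strain + equilibrium ⇒ each member carries load in proportion to AE: A₁E₁ = 34290000 N, A₂E₂ = 554100000 N, ΣAE = 588400000 N.
σ₂ = P·E₂/ΣAE = 398000·198000/588400000 = 133.9 MPa.

134 MPa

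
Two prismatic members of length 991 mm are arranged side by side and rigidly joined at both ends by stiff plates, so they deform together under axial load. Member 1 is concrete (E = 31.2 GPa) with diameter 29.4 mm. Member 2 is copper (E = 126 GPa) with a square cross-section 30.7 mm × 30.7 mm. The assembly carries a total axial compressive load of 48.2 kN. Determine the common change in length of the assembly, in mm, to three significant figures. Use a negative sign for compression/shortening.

-0.341 mm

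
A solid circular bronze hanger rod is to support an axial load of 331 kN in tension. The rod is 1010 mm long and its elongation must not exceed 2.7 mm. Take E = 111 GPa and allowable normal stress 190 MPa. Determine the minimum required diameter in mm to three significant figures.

Required area A ≥ P/σ_allow = 331000/190 = 1742 mm².
For a solid circular section, d ≥ √(4A/π) = 47.1 mm.
Elongation limit: A ≥ PL/(Eδ_allow) = 331000·1010/(111000·2.7) = 1115 mm² ⇒ d ≥ 37.69 mm.
The stress limit governs.

47.1 mm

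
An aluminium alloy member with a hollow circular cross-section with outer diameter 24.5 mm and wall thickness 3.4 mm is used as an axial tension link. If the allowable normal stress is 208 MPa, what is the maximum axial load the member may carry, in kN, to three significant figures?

A = 225.4 mm².
P_max = σ_allow · A = 208 · 225.4 = 46880 N = 46.88 kN.

46.9 kN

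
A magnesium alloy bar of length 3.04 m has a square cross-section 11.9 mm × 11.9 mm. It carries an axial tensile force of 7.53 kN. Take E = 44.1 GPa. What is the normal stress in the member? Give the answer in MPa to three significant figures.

53.2 MPa

A = 141.6 mm².
σ = N/A = 7530/141.6 = 53.17 MPa.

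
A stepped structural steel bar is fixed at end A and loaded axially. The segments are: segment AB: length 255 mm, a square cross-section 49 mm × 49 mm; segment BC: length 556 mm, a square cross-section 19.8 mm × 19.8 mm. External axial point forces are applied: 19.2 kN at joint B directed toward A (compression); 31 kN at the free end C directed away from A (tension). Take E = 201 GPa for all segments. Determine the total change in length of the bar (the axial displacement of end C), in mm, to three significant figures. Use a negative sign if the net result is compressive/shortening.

0.225 mm

Internal axial forces (sectioning from the free end, tension +): N_BC = 31 kN, N_AB = 11.8 kN.
A_AB = 2401 mm².
A_BC = 392 mm².
δ_AB = 11800·255/(2401·201000) = 0.006235 mm
δ_BC = 31000·556/(392·201000) = 0.2187 mm
δ = Σδ_i = 0.225 mm.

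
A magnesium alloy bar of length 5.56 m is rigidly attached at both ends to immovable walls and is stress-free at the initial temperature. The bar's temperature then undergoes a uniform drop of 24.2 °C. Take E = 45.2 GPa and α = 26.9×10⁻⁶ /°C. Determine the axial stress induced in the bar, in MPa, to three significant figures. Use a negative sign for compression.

Free thermal expansion αLΔT = 26.9e-6 · 5560 · -24.2 = -3.619 mm.
The walls impose strain ε = −(-3.619)/5560 = 6.5098e-04; σ = Eε = 45200 · 6.5098e-04 = 29.42 MPa.

29.4 MPa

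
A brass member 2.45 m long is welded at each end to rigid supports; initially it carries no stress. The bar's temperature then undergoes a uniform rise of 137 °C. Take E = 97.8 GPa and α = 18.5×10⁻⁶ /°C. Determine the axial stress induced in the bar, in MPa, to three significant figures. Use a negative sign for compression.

-248 MPa

Free thermal expansion αLΔT = 18.5e-6 · 2450 · 137 = 6.21 mm.
The walls impose strain ε = −(6.21)/2450 = -2.5345e-03; σ = Eε = 97800 · -2.5345e-03 = -247.9 MPa.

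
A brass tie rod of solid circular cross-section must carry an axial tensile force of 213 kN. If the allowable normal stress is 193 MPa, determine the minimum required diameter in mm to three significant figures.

37.5 mm

Required area A ≥ P/σ_allow = 213000/193 = 1104 mm².
For a solid circular section, d ≥ √(4A/π) = 37.49 mm.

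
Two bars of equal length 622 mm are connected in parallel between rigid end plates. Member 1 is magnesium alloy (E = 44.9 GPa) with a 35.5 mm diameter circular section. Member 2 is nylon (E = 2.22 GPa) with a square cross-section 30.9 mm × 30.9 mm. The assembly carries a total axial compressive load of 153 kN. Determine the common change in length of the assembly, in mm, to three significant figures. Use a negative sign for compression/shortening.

A_1 = 989.8 mm².
A_2 = 954.8 mm².
Equal strain + equilibrium ⇒ each member carries load in proportion to AE: A₁E₁ = 44440000 N, A₂E₂ = 2120000 N, ΣAE = 46560000 N.
δ = PL/ΣAE = -153000·622/46560000 = -2.044 mm.

-2.04 mm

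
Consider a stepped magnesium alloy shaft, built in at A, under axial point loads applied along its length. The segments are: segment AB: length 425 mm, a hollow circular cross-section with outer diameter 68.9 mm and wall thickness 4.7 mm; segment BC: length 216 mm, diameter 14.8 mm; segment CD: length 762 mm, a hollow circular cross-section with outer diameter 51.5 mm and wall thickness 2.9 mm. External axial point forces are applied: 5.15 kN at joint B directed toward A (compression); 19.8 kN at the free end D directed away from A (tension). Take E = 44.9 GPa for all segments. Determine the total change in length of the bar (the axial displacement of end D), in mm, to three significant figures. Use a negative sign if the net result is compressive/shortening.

Internal axial forces (sectioning from the free end, tension +): N_CD = 19.8 kN, N_BC = 19.8 kN, N_AB = 14.65 kN.
A_AB = 947.9 mm².
A_BC = 172 mm².
A_CD = 442.8 mm².
δ_AB = 14650·425/(947.9·44900) = 0.1463 mm
δ_BC = 19800·216/(172·44900) = 0.5537 mm
δ_CD = 19800·762/(442.8·44900) = 0.7589 mm
δ = Σδ_i = 1.459 mm.

1.46 mm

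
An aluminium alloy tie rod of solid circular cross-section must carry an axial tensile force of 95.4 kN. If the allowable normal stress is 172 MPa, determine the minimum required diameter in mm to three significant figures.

26.6 mm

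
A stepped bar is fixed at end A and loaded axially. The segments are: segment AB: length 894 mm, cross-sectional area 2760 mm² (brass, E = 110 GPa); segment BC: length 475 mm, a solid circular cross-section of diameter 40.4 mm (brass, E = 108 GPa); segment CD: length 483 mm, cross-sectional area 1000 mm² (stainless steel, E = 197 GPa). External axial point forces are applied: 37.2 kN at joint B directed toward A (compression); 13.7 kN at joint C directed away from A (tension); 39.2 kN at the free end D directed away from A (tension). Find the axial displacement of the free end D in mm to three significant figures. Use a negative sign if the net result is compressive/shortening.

0.324 mm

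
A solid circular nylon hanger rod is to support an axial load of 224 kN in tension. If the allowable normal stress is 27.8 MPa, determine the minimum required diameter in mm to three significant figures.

Required area A ≥ P/σ_allow = 224000/27.8 = 8058 mm².
For a solid circular section, d ≥ √(4A/π) = 101.3 mm.

101 mm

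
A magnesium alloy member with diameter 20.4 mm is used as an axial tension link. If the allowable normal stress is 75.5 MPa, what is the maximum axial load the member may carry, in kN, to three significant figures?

A = 326.9 mm².
P_max = σ_allow · A = 75.5 · 326.9 = 24680 N = 24.68 kN.

24.7 kN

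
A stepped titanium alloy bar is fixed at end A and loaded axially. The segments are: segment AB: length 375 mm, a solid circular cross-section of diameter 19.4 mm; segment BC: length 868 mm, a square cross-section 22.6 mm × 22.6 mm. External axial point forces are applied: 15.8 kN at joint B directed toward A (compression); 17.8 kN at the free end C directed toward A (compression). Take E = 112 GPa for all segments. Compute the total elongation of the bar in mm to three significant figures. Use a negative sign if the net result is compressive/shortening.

-0.651 mm

Internal axial forces (sectioning from the free end, tension +): N_BC = -17.8 kN, N_AB = -33.6 kN.
A_AB = 295.6 mm².
A_BC = 510.8 mm².
δ_AB = -33600·375/(295.6·112000) = -0.3806 mm
δ_BC = -17800·868/(510.8·112000) = -0.2701 mm
δ = Σδ_i = -0.6507 mm.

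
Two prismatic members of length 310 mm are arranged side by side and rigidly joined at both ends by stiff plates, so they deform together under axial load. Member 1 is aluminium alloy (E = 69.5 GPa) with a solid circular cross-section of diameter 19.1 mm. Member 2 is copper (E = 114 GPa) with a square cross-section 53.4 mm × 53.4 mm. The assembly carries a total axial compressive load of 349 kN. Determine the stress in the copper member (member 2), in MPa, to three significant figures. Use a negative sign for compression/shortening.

A_1 = 286.5 mm².
A_2 = 2852 mm².
Equal strain + equilibrium ⇒ each member carries load in proportion to AE: A₁E₁ = 19910000 N, A₂E₂ = 325100000 N, ΣAE = 345000000 N.
σ₂ = P·E₂/ΣAE = -349000·114000/345000000 = -115.3 MPa.

-115 MPa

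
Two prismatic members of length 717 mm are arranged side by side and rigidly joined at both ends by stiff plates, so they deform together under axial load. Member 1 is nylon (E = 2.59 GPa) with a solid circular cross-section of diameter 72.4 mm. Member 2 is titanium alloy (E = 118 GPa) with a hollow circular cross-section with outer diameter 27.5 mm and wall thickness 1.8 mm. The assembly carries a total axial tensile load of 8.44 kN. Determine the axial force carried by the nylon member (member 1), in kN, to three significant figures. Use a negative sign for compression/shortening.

A_1 = 4117 mm².
A_2 = 145.3 mm².
Equal strain + equilibrium ⇒ each member carries load in proportion to AE: A₁E₁ = 10660000 N, A₂E₂ = 17150000 N, ΣAE = 27810000 N.
F₁ = P·A₁E₁/ΣAE = 8440·10660000/27810000 = 3236 N.

3.24 kN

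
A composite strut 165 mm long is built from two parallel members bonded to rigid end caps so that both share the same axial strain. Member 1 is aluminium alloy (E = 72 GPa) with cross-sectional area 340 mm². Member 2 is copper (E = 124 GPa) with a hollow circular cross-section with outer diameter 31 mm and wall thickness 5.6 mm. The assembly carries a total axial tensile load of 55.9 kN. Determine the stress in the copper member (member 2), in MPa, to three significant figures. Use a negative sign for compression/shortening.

86.8 MPa

A_2 = 446.9 mm².
Equal strain + equilibrium ⇒ each member carries load in proportion to AE: A₁E₁ = 24480000 N, A₂E₂ = 55410000 N, ΣAE = 79890000 N.
σ₂ = P·E₂/ΣAE = 55900·124000/79890000 = 86.76 MPa.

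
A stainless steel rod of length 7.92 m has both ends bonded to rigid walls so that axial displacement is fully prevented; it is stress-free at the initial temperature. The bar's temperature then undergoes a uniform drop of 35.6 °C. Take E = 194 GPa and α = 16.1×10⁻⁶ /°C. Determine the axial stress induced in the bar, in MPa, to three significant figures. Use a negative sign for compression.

Free thermal expansion αLΔT = 16.1e-6 · 7920 · -35.6 = -4.539 mm.
The walls impose strain ε = −(-4.539)/7920 = 5.7316e-04; σ = Eε = 194000 · 5.7316e-04 = 111.2 MPa.

111 MPa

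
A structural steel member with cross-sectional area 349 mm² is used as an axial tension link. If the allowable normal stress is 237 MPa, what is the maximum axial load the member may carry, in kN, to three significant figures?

82.7 kN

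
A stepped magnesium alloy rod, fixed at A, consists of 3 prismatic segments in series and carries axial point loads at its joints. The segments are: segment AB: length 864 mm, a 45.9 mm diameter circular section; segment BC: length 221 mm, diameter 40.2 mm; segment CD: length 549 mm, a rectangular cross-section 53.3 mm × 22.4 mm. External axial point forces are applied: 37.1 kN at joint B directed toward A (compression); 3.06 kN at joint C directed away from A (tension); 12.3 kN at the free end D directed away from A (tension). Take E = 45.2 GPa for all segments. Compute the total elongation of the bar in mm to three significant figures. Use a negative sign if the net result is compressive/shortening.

-0.0668 mm

Internal axial forces (sectioning from the free end, tension +): N_CD = 12.3 kN, N_BC = 15.36 kN, N_AB = -21.74 kN.
A_AB = 1655 mm².
A_BC = 1269 mm².
A_CD = 1194 mm².
δ_AB = -21740·864/(1655·45200) = -0.2511 mm
δ_BC = 15360·221/(1269·45200) = 0.05917 mm
δ_CD = 12300·549/(1194·45200) = 0.1251 mm
δ = Σδ_i = -0.06684 mm.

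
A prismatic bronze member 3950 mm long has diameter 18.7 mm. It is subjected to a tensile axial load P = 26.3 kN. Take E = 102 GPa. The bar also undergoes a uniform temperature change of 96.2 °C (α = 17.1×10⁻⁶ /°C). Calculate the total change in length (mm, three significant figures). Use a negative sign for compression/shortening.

10.2 mm

A = 274.6 mm².
δ_mech = NL/(AE) = 26300·3950/(274.6·102000) = 3.708 mm.
δ_thermal = αLΔT = 17.1e-6·3950·96.2 = 6.498 mm.
δ = δ_mech + δ_thermal = 10.21 mm.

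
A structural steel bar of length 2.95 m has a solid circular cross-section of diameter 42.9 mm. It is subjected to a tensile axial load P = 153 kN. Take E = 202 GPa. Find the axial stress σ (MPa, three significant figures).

A = 1445 mm².
σ = N/A = 153000/1445 = 105.8 MPa.

106 MPa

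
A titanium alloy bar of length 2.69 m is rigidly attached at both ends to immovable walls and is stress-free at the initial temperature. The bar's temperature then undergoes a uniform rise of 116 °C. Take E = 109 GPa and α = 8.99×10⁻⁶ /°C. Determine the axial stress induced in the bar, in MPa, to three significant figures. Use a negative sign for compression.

-114 MPa

Free thermal expansion αLΔT = 8.99e-6 · 2690 · 116 = 2.805 mm.
The walls impose strain ε = −(2.805)/2690 = -1.0428e-03; σ = Eε = 109000 · -1.0428e-03 = -113.7 MPa.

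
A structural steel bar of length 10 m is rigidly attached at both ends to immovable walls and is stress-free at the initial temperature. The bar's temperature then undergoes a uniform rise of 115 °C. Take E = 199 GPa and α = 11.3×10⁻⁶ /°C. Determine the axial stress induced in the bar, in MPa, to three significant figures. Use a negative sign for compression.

Free thermal expansion αLΔT = 11.3e-6 · 10000 · 115 = 13 mm.
The walls impose strain ε = −(13)/10000 = -1.2995e-03; σ = Eε = 199000 · -1.2995e-03 = -258.6 MPa.

-259 MPa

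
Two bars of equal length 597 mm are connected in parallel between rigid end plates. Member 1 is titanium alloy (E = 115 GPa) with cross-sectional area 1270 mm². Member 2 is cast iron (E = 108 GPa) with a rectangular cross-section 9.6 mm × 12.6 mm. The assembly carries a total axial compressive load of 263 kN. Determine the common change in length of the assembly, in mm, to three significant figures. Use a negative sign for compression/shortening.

A_2 = 121 mm².
Equal strain + equilibrium ⇒ each member carries load in proportion to AE: A₁E₁ = 146000000 N, A₂E₂ = 13060000 N, ΣAE = 159100000 N.
δ = PL/ΣAE = -263000·597/159100000 = -0.9868 mm.

-0.987 mm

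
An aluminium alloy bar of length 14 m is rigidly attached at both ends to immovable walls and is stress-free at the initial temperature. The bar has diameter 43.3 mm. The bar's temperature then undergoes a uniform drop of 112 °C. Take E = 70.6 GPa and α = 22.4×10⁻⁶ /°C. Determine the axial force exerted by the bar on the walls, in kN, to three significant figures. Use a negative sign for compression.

Free thermal expansion αLΔT = 22.4e-6 · 14000 · -112 = -35.12 mm.
The walls impose strain ε = −(-35.12)/14000 = 2.5088e-03; σ = Eε = 70600 · 2.5088e-03 = 177.1 MPa.
Wall reaction R = σ·A = 177.1·1473 = 260800 N = 260.8 kN.

261 kN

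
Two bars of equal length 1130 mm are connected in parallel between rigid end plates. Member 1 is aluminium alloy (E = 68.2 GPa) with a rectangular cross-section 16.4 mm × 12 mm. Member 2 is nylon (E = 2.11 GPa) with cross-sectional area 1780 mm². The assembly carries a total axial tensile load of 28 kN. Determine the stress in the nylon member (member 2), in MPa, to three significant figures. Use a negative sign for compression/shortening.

3.44 MPa

A_1 = 196.8 mm².
Equal strain + equilibrium ⇒ each member carries load in proportion to AE: A₁E₁ = 13420000 N, A₂E₂ = 3756000 N, ΣAE = 17180000 N.
σ₂ = P·E₂/ΣAE = 28000·2110/17180000 = 3.439 MPa.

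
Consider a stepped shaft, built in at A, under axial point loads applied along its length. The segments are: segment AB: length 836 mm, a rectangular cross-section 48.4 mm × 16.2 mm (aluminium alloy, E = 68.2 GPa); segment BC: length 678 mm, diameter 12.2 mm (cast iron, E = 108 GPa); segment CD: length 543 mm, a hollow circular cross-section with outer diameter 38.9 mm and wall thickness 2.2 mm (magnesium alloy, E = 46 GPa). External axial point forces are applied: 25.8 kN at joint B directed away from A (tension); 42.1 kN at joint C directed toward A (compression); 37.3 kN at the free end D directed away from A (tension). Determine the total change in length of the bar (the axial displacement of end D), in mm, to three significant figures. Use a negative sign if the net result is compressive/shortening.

1.81 mm

Internal axial forces (sectioning from the free end, tension +): N_CD = 37.3 kN, N_BC = -4.8 kN, N_AB = 21 kN.
A_AB = 784.1 mm².
A_BC = 116.9 mm².
A_CD = 253.7 mm².
δ_AB = 21000·836/(784.1·68200) = 0.3283 mm
δ_BC = -4800·678/(116.9·108000) = -0.2578 mm
δ_CD = 37300·543/(253.7·46000) = 1.736 mm
δ = Σδ_i = 1.806 mm.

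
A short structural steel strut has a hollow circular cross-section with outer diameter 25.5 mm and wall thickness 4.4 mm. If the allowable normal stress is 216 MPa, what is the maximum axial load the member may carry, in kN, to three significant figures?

A = 291.7 mm².
P_max = σ_allow · A = 216 · 291.7 = 63000 N = 63 kN.

63.0 kN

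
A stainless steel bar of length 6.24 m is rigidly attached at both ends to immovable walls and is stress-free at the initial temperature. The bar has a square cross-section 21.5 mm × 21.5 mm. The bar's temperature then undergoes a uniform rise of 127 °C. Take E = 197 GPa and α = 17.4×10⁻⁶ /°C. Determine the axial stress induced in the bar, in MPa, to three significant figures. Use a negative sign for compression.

-435 MPa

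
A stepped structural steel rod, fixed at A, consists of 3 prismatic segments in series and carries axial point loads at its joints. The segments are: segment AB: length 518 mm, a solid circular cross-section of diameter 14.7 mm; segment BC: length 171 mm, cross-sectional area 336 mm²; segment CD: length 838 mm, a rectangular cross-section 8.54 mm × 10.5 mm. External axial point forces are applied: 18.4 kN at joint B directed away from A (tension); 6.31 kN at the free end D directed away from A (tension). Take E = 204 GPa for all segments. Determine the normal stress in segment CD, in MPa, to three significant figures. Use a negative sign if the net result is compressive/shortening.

70.4 MPa

Internal axial forces (sectioning from the free end, tension +): N_CD = 6.31 kN, N_BC = 6.31 kN, N_AB = 24.71 kN.
A_CD = 89.67 mm².
σ_CD = N_CD/A_CD = 6310/89.67 = 70.37 MPa.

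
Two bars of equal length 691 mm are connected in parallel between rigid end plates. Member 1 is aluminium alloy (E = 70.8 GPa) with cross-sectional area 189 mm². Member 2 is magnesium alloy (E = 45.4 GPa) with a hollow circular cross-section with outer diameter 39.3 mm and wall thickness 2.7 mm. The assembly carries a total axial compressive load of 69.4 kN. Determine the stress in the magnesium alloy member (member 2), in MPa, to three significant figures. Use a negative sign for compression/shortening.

-115 MPa

A_2 = 310.5 mm².
Equal strain + equilibrium ⇒ each member carries load in proportion to AE: A₁E₁ = 13380000 N, A₂E₂ = 14090000 N, ΣAE = 27480000 N.
σ₂ = P·E₂/ΣAE = -69400·45400/27480000 = -114.7 MPa.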